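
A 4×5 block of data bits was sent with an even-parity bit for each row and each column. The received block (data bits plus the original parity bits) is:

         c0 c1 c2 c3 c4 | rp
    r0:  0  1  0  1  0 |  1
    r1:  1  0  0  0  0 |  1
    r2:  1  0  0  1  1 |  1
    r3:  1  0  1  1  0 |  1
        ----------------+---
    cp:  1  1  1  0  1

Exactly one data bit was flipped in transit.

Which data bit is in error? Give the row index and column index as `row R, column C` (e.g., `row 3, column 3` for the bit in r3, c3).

Recompute each row's even parity and compare to rp:
  r0: data parity 0, sent rp 1 → mismatch
  r1: data parity 1, sent rp 1 → ok
  r2: data parity 1, sent rp 1 → ok
  r3: data parity 1, sent rp 1 → ok
Recompute each column's even parity and compare to cp:
  c0: data parity 1, sent cp 1 → ok
  c1: data parity 1, sent cp 1 → ok
  c2: data parity 1, sent cp 1 → ok
  c3: data parity 1, sent cp 0 → mismatch
  c4: data parity 1, sent cp 1 → ok
Exactly one row (r0) and one column (c3) fail → the flipped bit is at their intersection.

row 0, column 3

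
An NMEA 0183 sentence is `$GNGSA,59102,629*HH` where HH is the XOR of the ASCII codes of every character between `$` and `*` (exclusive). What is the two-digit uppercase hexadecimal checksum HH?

5E

XOR the ASCII codes of the payload characters:
  'G' = 0x47 → acc = 0x47
  'N' = 0x4E → acc = 0x09
  'G' = 0x47 → acc = 0x4E
  'S' = 0x53 → acc = 0x1D
  'A' = 0x41 → acc = 0x5C
  ',' = 0x2C → acc = 0x70
  '5' = 0x35 → acc = 0x45
  '9' = 0x39 → acc = 0x7C
  '1' = 0x31 → acc = 0x4D
  '0' = 0x30 → acc = 0x7D
  '2' = 0x32 → acc = 0x4F
  ',' = 0x2C → acc = 0x63
  '6' = 0x36 → acc = 0x55
  '2' = 0x32 → acc = 0x67
  '9' = 0x39 → acc = 0x5E
Checksum = 0x5E.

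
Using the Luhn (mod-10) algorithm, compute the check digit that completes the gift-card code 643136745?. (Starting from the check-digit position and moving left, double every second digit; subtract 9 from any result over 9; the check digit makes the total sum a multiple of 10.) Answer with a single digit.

Partial digits right→left: 5 4 7 6 3 1 3 4 6
Double every second digit counting from the check-digit position (so the 1st, 3rd, 5th, ... of the partial from the right).
  doubled (with −9 where >9): 1 5 6 6 3 → sum 21
  kept as-is: 4 6 1 4 → sum 15
Total = 21 + 15 = 36.
Check digit = (10 − (36 mod 10)) mod 10 = 4.

4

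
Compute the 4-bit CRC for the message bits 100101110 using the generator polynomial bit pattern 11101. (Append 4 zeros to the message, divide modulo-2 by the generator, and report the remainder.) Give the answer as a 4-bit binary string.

Append 4 zeros: 1001011100000. Divide by 11101 (XOR where the leading bit is 1):
  pos 0: 10010 XOR 11101 = 01111
  pos 1: 11111 XOR 11101 = 00010
  pos 4: 10110 XOR 11101 = 01011
  pos 5: 10110 XOR 11101 = 01011
  pos 6: 10110 XOR 11101 = 01011
  pos 7: 10110 XOR 11101 = 01011
  pos 8: 10110 XOR 11101 = 01011
Remainder (last 4 bits) = 1011. This is the CRC / FCS.

1011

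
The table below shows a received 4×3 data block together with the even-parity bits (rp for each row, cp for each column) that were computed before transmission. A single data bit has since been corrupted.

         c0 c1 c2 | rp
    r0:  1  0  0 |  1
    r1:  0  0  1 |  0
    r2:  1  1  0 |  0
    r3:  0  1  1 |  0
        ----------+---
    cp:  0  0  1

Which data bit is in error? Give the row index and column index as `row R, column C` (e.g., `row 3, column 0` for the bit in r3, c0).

row 1, column 2

Recompute each row's even parity and compare to rp:
  r0: data parity 1, sent rp 1 → ok
  r1: data parity 1, sent rp 0 → mismatch
  r2: data parity 0, sent rp 0 → ok
  r3: data parity 0, sent rp 0 → ok
Recompute each column's even parity and compare to cp:
  c0: data parity 0, sent cp 0 → ok
  c1: data parity 0, sent cp 0 → ok
  c2: data parity 0, sent cp 1 → mismatch
Exactly one row (r1) and one column (c2) fail → the flipped bit is at their intersection.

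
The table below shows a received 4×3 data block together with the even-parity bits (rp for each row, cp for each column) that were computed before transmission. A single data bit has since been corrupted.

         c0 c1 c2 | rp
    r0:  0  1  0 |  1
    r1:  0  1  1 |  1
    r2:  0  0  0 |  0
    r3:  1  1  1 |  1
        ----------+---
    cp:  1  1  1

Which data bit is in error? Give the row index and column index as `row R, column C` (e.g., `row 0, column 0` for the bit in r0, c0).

row 1, column 2

Recompute each row's even parity and compare to rp:
  r0: data parity 1, sent rp 1 → ok
  r1: data parity 0, sent rp 1 → mismatch
  r2: data parity 0, sent rp 0 → ok
  r3: data parity 1, sent rp 1 → ok
Recompute each column's even parity and compare to cp:
  c0: data parity 1, sent cp 1 → ok
  c1: data parity 1, sent cp 1 → ok
  c2: data parity 0, sent cp 1 → mismatch
Exactly one row (r1) and one column (c2) fail → the flipped bit is at their intersection.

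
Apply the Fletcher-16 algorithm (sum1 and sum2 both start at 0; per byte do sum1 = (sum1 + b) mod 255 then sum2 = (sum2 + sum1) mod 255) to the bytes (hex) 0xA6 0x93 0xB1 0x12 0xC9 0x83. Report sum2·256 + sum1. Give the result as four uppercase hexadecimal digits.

Running sums (mod 255):
  after byte 0 (0xA6): sum1=166, sum2=166
  after byte 1 (0x93): sum1=58, sum2=224
  after byte 2 (0xB1): sum1=235, sum2=204
  after byte 3 (0x12): sum1=253, sum2=202
  after byte 4 (0xC9): sum1=199, sum2=146
  after byte 5 (0x83): sum1=75, sum2=221
Checksum = sum2·256 + sum1 = 221·256 + 75 = 56651 = 0xDD4B.

DD4B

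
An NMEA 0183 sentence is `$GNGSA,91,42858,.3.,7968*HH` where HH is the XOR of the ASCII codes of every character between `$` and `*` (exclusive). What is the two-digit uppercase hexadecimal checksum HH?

54

XOR the ASCII codes of the payload characters:
  'G' = 0x47 → acc = 0x47
  'N' = 0x4E → acc = 0x09
  'G' = 0x47 → acc = 0x4E
  'S' = 0x53 → acc = 0x1D
  'A' = 0x41 → acc = 0x5C
  ',' = 0x2C → acc = 0x70
  '9' = 0x39 → acc = 0x49
  '1' = 0x31 → acc = 0x78
  ',' = 0x2C → acc = 0x54
  '4' = 0x34 → acc = 0x60
  '2' = 0x32 → acc = 0x52
  '8' = 0x38 → acc = 0x6A
  '5' = 0x35 → acc = 0x5F
  '8' = 0x38 → acc = 0x67
  ',' = 0x2C → acc = 0x4B
  '.' = 0x2E → acc = 0x65
  '3' = 0x33 → acc = 0x56
  '.' = 0x2E → acc = 0x78
  ',' = 0x2C → acc = 0x54
  '7' = 0x37 → acc = 0x63
  '9' = 0x39 → acc = 0x5A
  '6' = 0x36 → acc = 0x6C
  '8' = 0x38 → acc = 0x54
Checksum = 0x54.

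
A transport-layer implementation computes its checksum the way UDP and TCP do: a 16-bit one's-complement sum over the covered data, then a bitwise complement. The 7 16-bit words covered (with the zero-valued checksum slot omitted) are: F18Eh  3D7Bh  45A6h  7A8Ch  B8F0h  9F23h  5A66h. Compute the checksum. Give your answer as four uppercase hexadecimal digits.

One's-complement addition (fold any carry out of bit 15 back into bit 0):
  0xF18E + 0x3D7B = 0x12F09 → wrap carry → 0x2F0A
  0x2F0A + 0x45A6 = 0x074B0
  0x74B0 + 0x7A8C = 0x0EF3C
  0xEF3C + 0xB8F0 = 0x1A82C → wrap carry → 0xA82D
  0xA82D + 0x9F23 = 0x14750 → wrap carry → 0x4751
  0x4751 + 0x5A66 = 0x0A1B7
One's-complement sum = 0xA1B7.
Checksum = ~0xA1B7 & 0xFFFF = 0x5E48.

5E48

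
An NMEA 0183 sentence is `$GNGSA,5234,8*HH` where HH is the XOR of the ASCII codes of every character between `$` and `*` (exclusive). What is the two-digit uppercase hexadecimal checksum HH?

64

XOR the ASCII codes of the payload characters:
  'G' = 0x47 → acc = 0x47
  'N' = 0x4E → acc = 0x09
  'G' = 0x47 → acc = 0x4E
  'S' = 0x53 → acc = 0x1D
  'A' = 0x41 → acc = 0x5C
  ',' = 0x2C → acc = 0x70
  '5' = 0x35 → acc = 0x45
  '2' = 0x32 → acc = 0x77
  '3' = 0x33 → acc = 0x44
  '4' = 0x34 → acc = 0x70
  ',' = 0x2C → acc = 0x5C
  '8' = 0x38 → acc = 0x64
Checksum = 0x64.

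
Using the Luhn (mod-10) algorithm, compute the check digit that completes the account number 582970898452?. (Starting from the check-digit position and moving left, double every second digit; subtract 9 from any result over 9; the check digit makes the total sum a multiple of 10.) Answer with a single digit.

Partial digits right→left: 2 5 4 8 9 8 0 7 9 2 8 5
Double every second digit counting from the check-digit position (so the 1st, 3rd, 5th, ... of the partial from the right).
  doubled (with −9 where >9): 4 8 9 0 9 7 → sum 37
  kept as-is: 5 8 8 7 2 5 → sum 35
Total = 37 + 35 = 72.
Check digit = (10 − (72 mod 10)) mod 10 = 8.

8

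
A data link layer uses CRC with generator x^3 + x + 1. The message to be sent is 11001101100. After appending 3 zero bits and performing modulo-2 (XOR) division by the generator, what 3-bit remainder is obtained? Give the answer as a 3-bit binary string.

Append 3 zeros: 11001101100000. Divide by 1011 (XOR where the leading bit is 1):
  pos 0: 1100 XOR 1011 = 0111
  pos 1: 1111 XOR 1011 = 0100
  pos 2: 1001 XOR 1011 = 0010
  pos 4: 1001 XOR 1011 = 0010
  pos 6: 1010 XOR 1011 = 0001
  pos 9: 1000 XOR 1011 = 0011
Remainder (last 3 bits) = 110. This is the CRC / FCS.

110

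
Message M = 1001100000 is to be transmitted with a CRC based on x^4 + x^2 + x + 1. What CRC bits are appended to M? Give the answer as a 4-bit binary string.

Append 4 zeros: 10011000000000. Divide by 10111 (XOR where the leading bit is 1):
  pos 0: 10011 XOR 10111 = 00100
  pos 2: 10000 XOR 10111 = 00111
  pos 4: 11100 XOR 10111 = 01011
  pos 5: 10110 XOR 10111 = 00001
  pos 9: 10000 XOR 10111 = 00111
Remainder (last 4 bits) = 0111. This is the CRC / FCS.

0111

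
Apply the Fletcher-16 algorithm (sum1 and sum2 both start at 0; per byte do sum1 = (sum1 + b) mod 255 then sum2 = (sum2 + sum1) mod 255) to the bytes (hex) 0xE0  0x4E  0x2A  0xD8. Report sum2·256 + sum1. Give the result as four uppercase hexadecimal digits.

Running sums (mod 255):
  after byte 0 (0xE0): sum1=224, sum2=224
  after byte 1 (0x4E): sum1=47, sum2=16
  after byte 2 (0x2A): sum1=89, sum2=105
  after byte 3 (0xD8): sum1=50, sum2=155
Checksum = sum2·256 + sum1 = 155·256 + 50 = 39730 = 0x9B32.

9B32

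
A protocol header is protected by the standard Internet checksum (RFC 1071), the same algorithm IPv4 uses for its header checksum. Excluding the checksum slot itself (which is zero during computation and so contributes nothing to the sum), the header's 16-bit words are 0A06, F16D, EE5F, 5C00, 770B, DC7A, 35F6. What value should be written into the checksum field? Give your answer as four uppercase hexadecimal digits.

30AF

One's-complement addition (fold any carry out of bit 15 back into bit 0):
  0x0A06 + 0xF16D = 0x0FB73
  0xFB73 + 0xEE5F = 0x1E9D2 → wrap carry → 0xE9D3
  0xE9D3 + 0x5C00 = 0x145D3 → wrap carry → 0x45D4
  0x45D4 + 0x770B = 0x0BCDF
  0xBCDF + 0xDC7A = 0x19959 → wrap carry → 0x995A
  0x995A + 0x35F6 = 0x0CF50
One's-complement sum = 0xCF50.
Checksum = ~0xCF50 & 0xFFFF = 0x30AF.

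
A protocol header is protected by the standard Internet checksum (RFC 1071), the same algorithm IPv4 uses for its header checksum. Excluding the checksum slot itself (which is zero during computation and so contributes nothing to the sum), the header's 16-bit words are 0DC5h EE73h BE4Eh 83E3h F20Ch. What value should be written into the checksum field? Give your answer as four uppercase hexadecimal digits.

CF87

One's-complement addition (fold any carry out of bit 15 back into bit 0):
  0x0DC5 + 0xEE73 = 0x0FC38
  0xFC38 + 0xBE4E = 0x1BA86 → wrap carry → 0xBA87
  0xBA87 + 0x83E3 = 0x13E6A → wrap carry → 0x3E6B
  0x3E6B + 0xF20C = 0x13077 → wrap carry → 0x3078
One's-complement sum = 0x3078.
Checksum = ~0x3078 & 0xFFFF = 0xCF87.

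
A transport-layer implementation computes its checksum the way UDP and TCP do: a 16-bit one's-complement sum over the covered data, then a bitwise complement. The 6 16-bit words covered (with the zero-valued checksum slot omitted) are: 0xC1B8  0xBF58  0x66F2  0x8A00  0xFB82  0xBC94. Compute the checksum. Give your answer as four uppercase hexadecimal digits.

D5E3

One's-complement addition (fold any carry out of bit 15 back into bit 0):
  0xC1B8 + 0xBF58 = 0x18110 → wrap carry → 0x8111
  0x8111 + 0x66F2 = 0x0E803
  0xE803 + 0x8A00 = 0x17203 → wrap carry → 0x7204
  0x7204 + 0xFB82 = 0x16D86 → wrap carry → 0x6D87
  0x6D87 + 0xBC94 = 0x12A1B → wrap carry → 0x2A1C
One's-complement sum = 0x2A1C.
Checksum = ~0x2A1C & 0xFFFF = 0xD5E3.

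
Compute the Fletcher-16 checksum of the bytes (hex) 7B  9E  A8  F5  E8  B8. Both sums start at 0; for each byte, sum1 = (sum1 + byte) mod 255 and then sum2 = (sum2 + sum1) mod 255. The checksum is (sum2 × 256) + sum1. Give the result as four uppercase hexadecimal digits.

Running sums (mod 255):
  after byte 0 (7B): sum1=123, sum2=123
  after byte 1 (9E): sum1=26, sum2=149
  after byte 2 (A8): sum1=194, sum2=88
  after byte 3 (F5): sum1=184, sum2=17
  after byte 4 (E8): sum1=161, sum2=178
  after byte 5 (B8): sum1=90, sum2=13
Checksum = sum2·256 + sum1 = 13·256 + 90 = 3418 = 0x0D5A.

0D5A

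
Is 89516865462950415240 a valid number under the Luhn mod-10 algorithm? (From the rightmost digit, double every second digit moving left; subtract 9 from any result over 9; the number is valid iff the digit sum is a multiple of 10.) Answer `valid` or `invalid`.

invalid

From the right, keep odd positions and double even positions (subtract 9 from any doubled value over 9):
  doubled (positions 2,4,...): 8 1 8 1 4 8 3 3 1 7 → sum 44
  kept (positions 1,3,...): 0 2 1 0 9 6 5 8 1 9 → sum 41
Total = 85.
85 mod 10 = 5, so the number is invalid.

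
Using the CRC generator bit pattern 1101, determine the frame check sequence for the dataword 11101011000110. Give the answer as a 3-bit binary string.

001

Append 3 zeros: 11101011000110000. Divide by 1101 (XOR where the leading bit is 1):
  pos 0: 1110 XOR 1101 = 0011
  pos 2: 1110 XOR 1101 = 0011
  pos 4: 1111 XOR 1101 = 0010
  pos 6: 1000 XOR 1101 = 0101
  pos 7: 1010 XOR 1101 = 0111
  pos 8: 1111 XOR 1101 = 0010
  pos 10: 1010 XOR 1101 = 0111
  pos 11: 1110 XOR 1101 = 0011
  pos 13: 1100 XOR 1101 = 0001
Remainder (last 3 bits) = 001. This is the CRC / FCS.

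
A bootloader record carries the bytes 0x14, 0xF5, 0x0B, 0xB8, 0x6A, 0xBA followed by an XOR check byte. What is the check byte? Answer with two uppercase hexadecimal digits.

XOR the bytes together:
  start with 0x14
  0x14 ⊕ 0xF5 = 0xE1
  0xE1 ⊕ 0x0B = 0xEA
  0xEA ⊕ 0xB8 = 0x52
  0x52 ⊕ 0x6A = 0x38
  0x38 ⊕ 0xBA = 0x82

82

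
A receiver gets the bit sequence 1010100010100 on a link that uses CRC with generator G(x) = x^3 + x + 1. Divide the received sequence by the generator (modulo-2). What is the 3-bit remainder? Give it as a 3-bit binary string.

100

Modulo-2 division of 1010100010100 by 1011:
  pos 0: 1010 XOR 1011 = 0001
  pos 3: 1100 XOR 1011 = 0111
  pos 4: 1110 XOR 1011 = 0101
  pos 5: 1011 XOR 1011 = 0000
Remainder = 100 (nonzero — an error is detected).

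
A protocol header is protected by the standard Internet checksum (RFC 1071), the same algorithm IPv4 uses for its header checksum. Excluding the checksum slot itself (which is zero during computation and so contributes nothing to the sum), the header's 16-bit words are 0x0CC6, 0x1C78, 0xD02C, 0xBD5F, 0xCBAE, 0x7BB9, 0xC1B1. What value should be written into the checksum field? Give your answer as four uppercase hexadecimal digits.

401B

One's-complement addition (fold any carry out of bit 15 back into bit 0):
  0x0CC6 + 0x1C78 = 0x0293E
  0x293E + 0xD02C = 0x0F96A
  0xF96A + 0xBD5F = 0x1B6C9 → wrap carry → 0xB6CA
  0xB6CA + 0xCBAE = 0x18278 → wrap carry → 0x8279
  0x8279 + 0x7BB9 = 0x0FE32
  0xFE32 + 0xC1B1 = 0x1BFE3 → wrap carry → 0xBFE4
One's-complement sum = 0xBFE4.
Checksum = ~0xBFE4 & 0xFFFF = 0x401B.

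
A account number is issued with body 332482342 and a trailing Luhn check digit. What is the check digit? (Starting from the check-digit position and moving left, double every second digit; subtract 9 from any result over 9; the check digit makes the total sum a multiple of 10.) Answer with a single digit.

0

Partial digits right→left: 2 4 3 2 8 4 2 3 3
Double every second digit counting from the check-digit position (so the 1st, 3rd, 5th, ... of the partial from the right).
  doubled (with −9 where >9): 4 6 7 4 6 → sum 27
  kept as-is: 4 2 4 3 → sum 13
Total = 27 + 13 = 40.
Check digit = (10 − (40 mod 10)) mod 10 = 0.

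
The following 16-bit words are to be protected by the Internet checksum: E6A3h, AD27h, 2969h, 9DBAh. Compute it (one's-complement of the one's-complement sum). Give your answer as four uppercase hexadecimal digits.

One's-complement addition (fold any carry out of bit 15 back into bit 0):
  0xE6A3 + 0xAD27 = 0x193CA → wrap carry → 0x93CB
  0x93CB + 0x2969 = 0x0BD34
  0xBD34 + 0x9DBA = 0x15AEE → wrap carry → 0x5AEF
One's-complement sum = 0x5AEF.
Checksum = ~0x5AEF & 0xFFFF = 0xA510.

A510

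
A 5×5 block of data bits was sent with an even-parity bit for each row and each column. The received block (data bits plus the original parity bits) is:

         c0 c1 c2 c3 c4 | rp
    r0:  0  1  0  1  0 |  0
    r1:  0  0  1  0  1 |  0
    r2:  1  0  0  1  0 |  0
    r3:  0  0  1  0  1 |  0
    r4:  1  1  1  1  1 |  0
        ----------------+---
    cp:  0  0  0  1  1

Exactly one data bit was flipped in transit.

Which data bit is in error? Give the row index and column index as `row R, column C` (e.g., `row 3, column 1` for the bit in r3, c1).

Recompute each row's even parity and compare to rp:
  r0: data parity 0, sent rp 0 → ok
  r1: data parity 0, sent rp 0 → ok
  r2: data parity 0, sent rp 0 → ok
  r3: data parity 0, sent rp 0 → ok
  r4: data parity 1, sent rp 0 → mismatch
Recompute each column's even parity and compare to cp:
  c0: data parity 0, sent cp 0 → ok
  c1: data parity 0, sent cp 0 → ok
  c2: data parity 1, sent cp 0 → mismatch
  c3: data parity 1, sent cp 1 → ok
  c4: data parity 1, sent cp 1 → ok
Exactly one row (r4) and one column (c2) fail → the flipped bit is at their intersection.

row 4, column 2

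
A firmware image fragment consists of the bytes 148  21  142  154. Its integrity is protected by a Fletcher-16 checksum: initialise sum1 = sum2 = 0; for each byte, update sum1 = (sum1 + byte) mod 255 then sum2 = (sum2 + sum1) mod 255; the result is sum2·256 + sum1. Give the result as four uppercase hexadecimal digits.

49D2

Running sums (mod 255):
  after byte 0 (148): sum1=148, sum2=148
  after byte 1 (21): sum1=169, sum2=62
  after byte 2 (142): sum1=56, sum2=118
  after byte 3 (154): sum1=210, sum2=73
Checksum = sum2·256 + sum1 = 73·256 + 210 = 18898 = 0x49D2.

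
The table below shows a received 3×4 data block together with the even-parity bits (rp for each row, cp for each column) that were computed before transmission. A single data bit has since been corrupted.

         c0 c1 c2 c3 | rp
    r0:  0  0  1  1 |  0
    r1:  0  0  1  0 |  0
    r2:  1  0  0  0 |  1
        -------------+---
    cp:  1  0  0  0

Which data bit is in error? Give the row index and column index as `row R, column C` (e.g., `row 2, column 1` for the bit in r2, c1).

row 1, column 3

Recompute each row's even parity and compare to rp:
  r0: data parity 0, sent rp 0 → ok
  r1: data parity 1, sent rp 0 → mismatch
  r2: data parity 1, sent rp 1 → ok
Recompute each column's even parity and compare to cp:
  c0: data parity 1, sent cp 1 → ok
  c1: data parity 0, sent cp 0 → ok
  c2: data parity 0, sent cp 0 → ok
  c3: data parity 1, sent cp 0 → mismatch
Exactly one row (r1) and one column (c3) fail → the flipped bit is at their intersection.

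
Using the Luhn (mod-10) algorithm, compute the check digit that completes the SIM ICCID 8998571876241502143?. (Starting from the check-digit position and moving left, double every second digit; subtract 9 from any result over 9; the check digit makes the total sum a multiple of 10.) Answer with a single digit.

Partial digits right→left: 3 4 1 2 0 5 1 4 2 6 7 8 1 7 5 8 9 9 8
Double every second digit counting from the check-digit position (so the 1st, 3rd, 5th, ... of the partial from the right).
  doubled (with −9 where >9): 6 2 0 2 4 5 2 1 9 7 → sum 38
  kept as-is: 4 2 5 4 6 8 7 8 9 → sum 53
Total = 38 + 53 = 91.
Check digit = (10 − (91 mod 10)) mod 10 = 9.

9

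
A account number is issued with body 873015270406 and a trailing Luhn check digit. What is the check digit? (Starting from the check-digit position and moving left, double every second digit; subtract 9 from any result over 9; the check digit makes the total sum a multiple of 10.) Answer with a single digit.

Partial digits right→left: 6 0 4 0 7 2 5 1 0 3 7 8
Double every second digit counting from the check-digit position (so the 1st, 3rd, 5th, ... of the partial from the right).
  doubled (with −9 where >9): 3 8 5 1 0 5 → sum 22
  kept as-is: 0 0 2 1 3 8 → sum 14
Total = 22 + 14 = 36.
Check digit = (10 − (36 mod 10)) mod 10 = 4.

4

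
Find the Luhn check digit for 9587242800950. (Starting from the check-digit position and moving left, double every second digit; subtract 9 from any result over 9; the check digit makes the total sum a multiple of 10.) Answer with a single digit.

Partial digits right→left: 0 5 9 0 0 8 2 4 2 7 8 5 9
Double every second digit counting from the check-digit position (so the 1st, 3rd, 5th, ... of the partial from the right).
  doubled (with −9 where >9): 0 9 0 4 4 7 9 → sum 33
  kept as-is: 5 0 8 4 7 5 → sum 29
Total = 33 + 29 = 62.
Check digit = (10 − (62 mod 10)) mod 10 = 8.

8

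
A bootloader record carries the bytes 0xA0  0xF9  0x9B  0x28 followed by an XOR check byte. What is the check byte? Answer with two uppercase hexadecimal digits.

EA

XOR the bytes together:
  start with 0xA0
  0xA0 ⊕ 0xF9 = 0x59
  0x59 ⊕ 0x9B = 0xC2
  0xC2 ⊕ 0x28 = 0xEA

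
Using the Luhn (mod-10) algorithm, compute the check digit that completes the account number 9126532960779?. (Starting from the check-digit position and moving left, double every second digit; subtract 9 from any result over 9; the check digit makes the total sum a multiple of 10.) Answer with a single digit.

Partial digits right→left: 9 7 7 0 6 9 2 3 5 6 2 1 9
Double every second digit counting from the check-digit position (so the 1st, 3rd, 5th, ... of the partial from the right).
  doubled (with −9 where >9): 9 5 3 4 1 4 9 → sum 35
  kept as-is: 7 0 9 3 6 1 → sum 26
Total = 35 + 26 = 61.
Check digit = (10 − (61 mod 10)) mod 10 = 9.

9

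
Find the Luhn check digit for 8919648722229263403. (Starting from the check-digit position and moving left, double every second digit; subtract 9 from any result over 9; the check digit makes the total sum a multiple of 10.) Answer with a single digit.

9

Partial digits right→left: 3 0 4 3 6 2 9 2 2 2 2 7 8 4 6 9 1 9 8
Double every second digit counting from the check-digit position (so the 1st, 3rd, 5th, ... of the partial from the right).
  doubled (with −9 where >9): 6 8 3 9 4 4 7 3 2 7 → sum 53
  kept as-is: 0 3 2 2 2 7 4 9 9 → sum 38
Total = 53 + 38 = 91.
Check digit = (10 − (91 mod 10)) mod 10 = 9.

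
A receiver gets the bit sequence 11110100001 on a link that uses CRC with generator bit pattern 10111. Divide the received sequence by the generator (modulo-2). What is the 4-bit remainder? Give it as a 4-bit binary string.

0000

Modulo-2 division of 11110100001 by 10111:
  pos 0: 11110 XOR 10111 = 01001
  pos 1: 10011 XOR 10111 = 00100
  pos 3: 10000 XOR 10111 = 00111
  pos 5: 11100 XOR 10111 = 01011
  pos 6: 10111 XOR 10111 = 00000
Remainder = 0000 (zero — the frame passes the CRC check).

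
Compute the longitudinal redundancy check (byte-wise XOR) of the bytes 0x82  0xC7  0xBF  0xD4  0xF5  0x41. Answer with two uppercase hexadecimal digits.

XOR the bytes together:
  start with 0x82
  0x82 ⊕ 0xC7 = 0x45
  0x45 ⊕ 0xBF = 0xFA
  0xFA ⊕ 0xD4 = 0x2E
  0x2E ⊕ 0xF5 = 0xDB
  0xDB ⊕ 0x41 = 0x9A

9A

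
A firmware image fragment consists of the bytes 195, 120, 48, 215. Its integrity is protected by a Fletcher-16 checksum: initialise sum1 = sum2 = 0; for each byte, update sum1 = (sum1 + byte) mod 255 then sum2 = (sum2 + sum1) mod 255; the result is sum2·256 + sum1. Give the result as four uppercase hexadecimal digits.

B044

Running sums (mod 255):
  after byte 0 (195): sum1=195, sum2=195
  after byte 1 (120): sum1=60, sum2=0
  after byte 2 (48): sum1=108, sum2=108
  after byte 3 (215): sum1=68, sum2=176
Checksum = sum2·256 + sum1 = 176·256 + 68 = 45124 = 0xB044.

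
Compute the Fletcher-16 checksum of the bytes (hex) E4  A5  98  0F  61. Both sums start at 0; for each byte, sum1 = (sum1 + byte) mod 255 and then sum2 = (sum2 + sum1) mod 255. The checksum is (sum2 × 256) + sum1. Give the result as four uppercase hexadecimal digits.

Running sums (mod 255):
  after byte 0 (E4): sum1=228, sum2=228
  after byte 1 (A5): sum1=138, sum2=111
  after byte 2 (98): sum1=35, sum2=146
  after byte 3 (0F): sum1=50, sum2=196
  after byte 4 (61): sum1=147, sum2=88
Checksum = sum2·256 + sum1 = 88·256 + 147 = 22675 = 0x5893.

5893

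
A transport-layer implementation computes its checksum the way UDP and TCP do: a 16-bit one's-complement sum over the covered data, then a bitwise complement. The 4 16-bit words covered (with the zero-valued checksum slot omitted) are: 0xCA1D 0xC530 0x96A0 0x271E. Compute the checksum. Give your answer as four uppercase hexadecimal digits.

B2F2

One's-complement addition (fold any carry out of bit 15 back into bit 0):
  0xCA1D + 0xC530 = 0x18F4D → wrap carry → 0x8F4E
  0x8F4E + 0x96A0 = 0x125EE → wrap carry → 0x25EF
  0x25EF + 0x271E = 0x04D0D
One's-complement sum = 0x4D0D.
Checksum = ~0x4D0D & 0xFFFF = 0xB2F2.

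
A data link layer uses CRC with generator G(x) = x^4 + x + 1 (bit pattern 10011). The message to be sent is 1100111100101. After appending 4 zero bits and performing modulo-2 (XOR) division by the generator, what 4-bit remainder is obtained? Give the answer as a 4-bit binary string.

0000

Append 4 zeros: 11001111001010000. Divide by 10011 (XOR where the leading bit is 1):
  pos 0: 11001 XOR 10011 = 01010
  pos 1: 10101 XOR 10011 = 00110
  pos 3: 11011 XOR 10011 = 01000
  pos 4: 10000 XOR 10011 = 00011
  pos 7: 11010 XOR 10011 = 01001
  pos 8: 10011 XOR 10011 = 00000
Remainder (last 4 bits) = 0000. This is the CRC / FCS.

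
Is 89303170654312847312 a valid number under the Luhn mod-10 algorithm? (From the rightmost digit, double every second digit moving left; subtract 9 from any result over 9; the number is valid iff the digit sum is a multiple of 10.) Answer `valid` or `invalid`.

valid

From the right, keep odd positions and double even positions (subtract 9 from any doubled value over 9):
  doubled (positions 2,4,...): 2 5 7 2 8 3 5 6 6 7 → sum 51
  kept (positions 1,3,...): 2 3 4 2 3 5 0 1 0 9 → sum 29
Total = 80.
80 mod 10 = 0, so the number is valid.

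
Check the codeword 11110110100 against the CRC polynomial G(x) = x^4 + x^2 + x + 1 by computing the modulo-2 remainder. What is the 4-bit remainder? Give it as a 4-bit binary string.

0010

Modulo-2 division of 11110110100 by 10111:
  pos 0: 11110 XOR 10111 = 01001
  pos 1: 10011 XOR 10111 = 00100
  pos 3: 10010 XOR 10111 = 00101
  pos 5: 10110 XOR 10111 = 00001
Remainder = 0010 (nonzero — an error is detected).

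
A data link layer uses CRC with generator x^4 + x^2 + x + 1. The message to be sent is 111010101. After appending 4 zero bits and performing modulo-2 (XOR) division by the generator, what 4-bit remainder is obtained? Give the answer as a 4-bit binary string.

1111

Append 4 zeros: 1110101010000. Divide by 10111 (XOR where the leading bit is 1):
  pos 0: 11101 XOR 10111 = 01010
  pos 1: 10100 XOR 10111 = 00011
  pos 4: 11101 XOR 10111 = 01010
  pos 5: 10100 XOR 10111 = 00011
  pos 8: 11000 XOR 10111 = 01111
Remainder (last 4 bits) = 1111. This is the CRC / FCS.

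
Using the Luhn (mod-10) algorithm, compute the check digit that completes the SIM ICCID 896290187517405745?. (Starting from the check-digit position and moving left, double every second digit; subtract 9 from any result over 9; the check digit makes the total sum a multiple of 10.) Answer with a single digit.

3

Partial digits right→left: 5 4 7 5 0 4 7 1 5 7 8 1 0 9 2 6 9 8
Double every second digit counting from the check-digit position (so the 1st, 3rd, 5th, ... of the partial from the right).
  doubled (with −9 where >9): 1 5 0 5 1 7 0 4 9 → sum 32
  kept as-is: 4 5 4 1 7 1 9 6 8 → sum 45
Total = 32 + 45 = 77.
Check digit = (10 − (77 mod 10)) mod 10 = 3.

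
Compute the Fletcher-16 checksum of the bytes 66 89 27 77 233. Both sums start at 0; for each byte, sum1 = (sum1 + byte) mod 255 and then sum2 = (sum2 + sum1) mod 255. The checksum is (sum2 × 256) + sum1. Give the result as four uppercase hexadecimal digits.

Running sums (mod 255):
  after byte 0 (66): sum1=66, sum2=66
  after byte 1 (89): sum1=155, sum2=221
  after byte 2 (27): sum1=182, sum2=148
  after byte 3 (77): sum1=4, sum2=152
  after byte 4 (233): sum1=237, sum2=134
Checksum = sum2·256 + sum1 = 134·256 + 237 = 34541 = 0x86ED.

86ED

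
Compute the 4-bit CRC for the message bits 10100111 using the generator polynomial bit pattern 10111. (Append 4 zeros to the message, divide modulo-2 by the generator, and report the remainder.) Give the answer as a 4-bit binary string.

0001

Append 4 zeros: 101001110000. Divide by 10111 (XOR where the leading bit is 1):
  pos 0: 10100 XOR 10111 = 00011
  pos 3: 11111 XOR 10111 = 01000
  pos 4: 10000 XOR 10111 = 00111
  pos 6: 11100 XOR 10111 = 01011
  pos 7: 10110 XOR 10111 = 00001
Remainder (last 4 bits) = 0001. This is the CRC / FCS.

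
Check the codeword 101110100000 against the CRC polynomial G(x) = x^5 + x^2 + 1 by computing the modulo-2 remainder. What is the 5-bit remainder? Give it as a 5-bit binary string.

Modulo-2 division of 101110100000 by 100101:
  pos 0: 101110 XOR 100101 = 001011
  pos 2: 101110 XOR 100101 = 001011
  pos 4: 101100 XOR 100101 = 001001
  pos 6: 100100 XOR 100101 = 000001
Remainder = 00001 (nonzero — an error is detected).

00001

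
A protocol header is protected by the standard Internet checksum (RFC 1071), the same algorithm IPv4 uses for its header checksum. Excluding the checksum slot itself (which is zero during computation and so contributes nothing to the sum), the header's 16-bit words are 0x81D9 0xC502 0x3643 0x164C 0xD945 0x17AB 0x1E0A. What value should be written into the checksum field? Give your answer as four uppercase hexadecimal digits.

5D99

One's-complement addition (fold any carry out of bit 15 back into bit 0):
  0x81D9 + 0xC502 = 0x146DB → wrap carry → 0x46DC
  0x46DC + 0x3643 = 0x07D1F
  0x7D1F + 0x164C = 0x0936B
  0x936B + 0xD945 = 0x16CB0 → wrap carry → 0x6CB1
  0x6CB1 + 0x17AB = 0x0845C
  0x845C + 0x1E0A = 0x0A266
One's-complement sum = 0xA266.
Checksum = ~0xA266 & 0xFFFF = 0x5D99.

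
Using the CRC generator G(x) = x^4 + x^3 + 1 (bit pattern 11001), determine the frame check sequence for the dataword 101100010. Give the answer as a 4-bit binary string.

0111

Append 4 zeros: 1011000100000. Divide by 11001 (XOR where the leading bit is 1):
  pos 0: 10110 XOR 11001 = 01111
  pos 1: 11110 XOR 11001 = 00111
  pos 3: 11101 XOR 11001 = 00100
  pos 5: 10000 XOR 11001 = 01001
  pos 6: 10010 XOR 11001 = 01011
  pos 7: 10110 XOR 11001 = 01111
  pos 8: 11110 XOR 11001 = 00111
Remainder (last 4 bits) = 0111. This is the CRC / FCS.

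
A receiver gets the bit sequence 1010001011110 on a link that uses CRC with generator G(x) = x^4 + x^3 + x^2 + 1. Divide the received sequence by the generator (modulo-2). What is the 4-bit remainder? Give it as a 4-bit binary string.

Modulo-2 division of 1010001011110 by 11101:
  pos 0: 10100 XOR 11101 = 01001
  pos 1: 10010 XOR 11101 = 01111
  pos 2: 11111 XOR 11101 = 00010
  pos 5: 10011 XOR 11101 = 01110
  pos 6: 11101 XOR 11101 = 00000
Remainder = 0010 (nonzero — an error is detected).

0010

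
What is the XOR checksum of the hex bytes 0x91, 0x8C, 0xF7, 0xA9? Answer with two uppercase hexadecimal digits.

XOR the bytes together:
  start with 0x91
  0x91 ⊕ 0x8C = 0x1D
  0x1D ⊕ 0xF7 = 0xEA
  0xEA ⊕ 0xA9 = 0x43

43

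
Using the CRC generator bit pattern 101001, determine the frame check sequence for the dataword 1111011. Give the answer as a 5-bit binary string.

00000

Append 5 zeros: 111101100000. Divide by 101001 (XOR where the leading bit is 1):
  pos 0: 111101 XOR 101001 = 010100
  pos 1: 101001 XOR 101001 = 000000
Remainder (last 5 bits) = 00000. This is the CRC / FCS.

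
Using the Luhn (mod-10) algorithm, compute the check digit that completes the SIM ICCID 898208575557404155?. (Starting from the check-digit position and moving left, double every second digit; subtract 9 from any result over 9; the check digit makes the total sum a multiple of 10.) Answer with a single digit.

Partial digits right→left: 5 5 1 4 0 4 7 5 5 5 7 5 8 0 2 8 9 8
Double every second digit counting from the check-digit position (so the 1st, 3rd, 5th, ... of the partial from the right).
  doubled (with −9 where >9): 1 2 0 5 1 5 7 4 9 → sum 34
  kept as-is: 5 4 4 5 5 5 0 8 8 → sum 44
Total = 34 + 44 = 78.
Check digit = (10 − (78 mod 10)) mod 10 = 2.

2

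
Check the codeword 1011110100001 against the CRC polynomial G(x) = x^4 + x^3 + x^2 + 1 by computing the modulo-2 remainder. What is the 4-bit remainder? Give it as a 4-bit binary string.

Modulo-2 division of 1011110100001 by 11101:
  pos 0: 10111 XOR 11101 = 01010
  pos 1: 10101 XOR 11101 = 01000
  pos 2: 10000 XOR 11101 = 01101
  pos 3: 11011 XOR 11101 = 00110
  pos 5: 11000 XOR 11101 = 00101
  pos 7: 10100 XOR 11101 = 01001
  pos 8: 10011 XOR 11101 = 01110
Remainder = 1110 (nonzero — an error is detected).

1110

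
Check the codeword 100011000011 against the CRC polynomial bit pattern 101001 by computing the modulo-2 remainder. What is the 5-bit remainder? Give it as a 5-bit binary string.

10011

Modulo-2 division of 100011000011 by 101001:
  pos 0: 100011 XOR 101001 = 001010
  pos 2: 101000 XOR 101001 = 000001
Remainder = 10011 (nonzero — an error is detected).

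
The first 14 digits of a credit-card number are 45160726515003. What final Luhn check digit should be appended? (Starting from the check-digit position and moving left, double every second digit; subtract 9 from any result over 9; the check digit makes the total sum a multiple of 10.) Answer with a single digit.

Partial digits right→left: 3 0 0 5 1 5 6 2 7 0 6 1 5 4
Double every second digit counting from the check-digit position (so the 1st, 3rd, 5th, ... of the partial from the right).
  doubled (with −9 where >9): 6 0 2 3 5 3 1 → sum 20
  kept as-is: 0 5 5 2 0 1 4 → sum 17
Total = 20 + 17 = 37.
Check digit = (10 − (37 mod 10)) mod 10 = 3.

3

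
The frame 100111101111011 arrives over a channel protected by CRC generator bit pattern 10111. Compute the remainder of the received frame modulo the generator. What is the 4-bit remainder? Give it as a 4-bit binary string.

Modulo-2 division of 100111101111011 by 10111:
  pos 0: 10011 XOR 10111 = 00100
  pos 2: 10011 XOR 10111 = 00100
  pos 4: 10001 XOR 10111 = 00110
  pos 6: 11011 XOR 10111 = 01100
  pos 7: 11001 XOR 10111 = 01110
  pos 8: 11100 XOR 10111 = 01011
  pos 9: 10111 XOR 10111 = 00000
Remainder = 0001 (nonzero — an error is detected).

0001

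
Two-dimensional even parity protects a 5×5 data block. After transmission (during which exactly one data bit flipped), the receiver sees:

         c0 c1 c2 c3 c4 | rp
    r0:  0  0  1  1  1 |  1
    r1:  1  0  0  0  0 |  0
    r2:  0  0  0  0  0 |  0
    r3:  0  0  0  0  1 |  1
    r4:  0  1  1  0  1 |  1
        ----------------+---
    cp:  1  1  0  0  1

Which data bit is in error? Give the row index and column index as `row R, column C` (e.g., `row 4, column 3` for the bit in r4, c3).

row 1, column 3

Recompute each row's even parity and compare to rp:
  r0: data parity 1, sent rp 1 → ok
  r1: data parity 1, sent rp 0 → mismatch
  r2: data parity 0, sent rp 0 → ok
  r3: data parity 1, sent rp 1 → ok
  r4: data parity 1, sent rp 1 → ok
Recompute each column's even parity and compare to cp:
  c0: data parity 1, sent cp 1 → ok
  c1: data parity 1, sent cp 1 → ok
  c2: data parity 0, sent cp 0 → ok
  c3: data parity 1, sent cp 0 → mismatch
  c4: data parity 1, sent cp 1 → ok
Exactly one row (r1) and one column (c3) fail → the flipped bit is at their intersection.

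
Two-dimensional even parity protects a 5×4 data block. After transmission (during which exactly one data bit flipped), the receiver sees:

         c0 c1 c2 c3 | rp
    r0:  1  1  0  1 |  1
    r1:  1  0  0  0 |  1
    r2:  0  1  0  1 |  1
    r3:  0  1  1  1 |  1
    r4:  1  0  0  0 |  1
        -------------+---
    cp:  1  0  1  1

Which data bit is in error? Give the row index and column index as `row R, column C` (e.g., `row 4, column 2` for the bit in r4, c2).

Recompute each row's even parity and compare to rp:
  r0: data parity 1, sent rp 1 → ok
  r1: data parity 1, sent rp 1 → ok
  r2: data parity 0, sent rp 1 → mismatch
  r3: data parity 1, sent rp 1 → ok
  r4: data parity 1, sent rp 1 → ok
Recompute each column's even parity and compare to cp:
  c0: data parity 1, sent cp 1 → ok
  c1: data parity 1, sent cp 0 → mismatch
  c2: data parity 1, sent cp 1 → ok
  c3: data parity 1, sent cp 1 → ok
Exactly one row (r2) and one column (c1) fail → the flipped bit is at their intersection.

row 2, column 1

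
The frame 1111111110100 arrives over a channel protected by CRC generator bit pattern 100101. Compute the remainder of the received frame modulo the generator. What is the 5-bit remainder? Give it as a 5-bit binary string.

Modulo-2 division of 1111111110100 by 100101:
  pos 0: 111111 XOR 100101 = 011010
  pos 1: 110101 XOR 100101 = 010000
  pos 2: 100001 XOR 100101 = 000100
  pos 5: 100101 XOR 100101 = 000000
Remainder = 00000 (zero — the frame passes the CRC check).

00000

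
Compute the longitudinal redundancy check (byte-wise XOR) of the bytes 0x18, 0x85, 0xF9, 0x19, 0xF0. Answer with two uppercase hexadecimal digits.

8D

XOR the bytes together:
  start with 0x18
  0x18 ⊕ 0x85 = 0x9D
  0x9D ⊕ 0xF9 = 0x64
  0x64 ⊕ 0x19 = 0x7D
  0x7D ⊕ 0xF0 = 0x8D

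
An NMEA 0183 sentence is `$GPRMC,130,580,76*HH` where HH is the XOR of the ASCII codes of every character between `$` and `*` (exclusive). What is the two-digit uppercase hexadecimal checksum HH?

69

XOR the ASCII codes of the payload characters:
  'G' = 0x47 → acc = 0x47
  'P' = 0x50 → acc = 0x17
  'R' = 0x52 → acc = 0x45
  'M' = 0x4D → acc = 0x08
  'C' = 0x43 → acc = 0x4B
  ',' = 0x2C → acc = 0x67
  '1' = 0x31 → acc = 0x56
  '3' = 0x33 → acc = 0x65
  '0' = 0x30 → acc = 0x55
  ',' = 0x2C → acc = 0x79
  '5' = 0x35 → acc = 0x4C
  '8' = 0x38 → acc = 0x74
  '0' = 0x30 → acc = 0x44
  ',' = 0x2C → acc = 0x68
  '7' = 0x37 → acc = 0x5F
  '6' = 0x36 → acc = 0x69
Checksum = 0x69.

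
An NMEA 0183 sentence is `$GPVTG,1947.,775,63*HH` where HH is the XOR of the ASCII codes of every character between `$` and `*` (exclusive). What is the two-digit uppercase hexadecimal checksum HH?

6B

XOR the ASCII codes of the payload characters:
  'G' = 0x47 → acc = 0x47
  'P' = 0x50 → acc = 0x17
  'V' = 0x56 → acc = 0x41
  'T' = 0x54 → acc = 0x15
  'G' = 0x47 → acc = 0x52
  ',' = 0x2C → acc = 0x7E
  '1' = 0x31 → acc = 0x4F
  '9' = 0x39 → acc = 0x76
  '4' = 0x34 → acc = 0x42
  '7' = 0x37 → acc = 0x75
  '.' = 0x2E → acc = 0x5B
  ',' = 0x2C → acc = 0x77
  '7' = 0x37 → acc = 0x40
  '7' = 0x37 → acc = 0x77
  '5' = 0x35 → acc = 0x42
  ',' = 0x2C → acc = 0x6E
  '6' = 0x36 → acc = 0x58
  '3' = 0x33 → acc = 0x6B
Checksum = 0x6B.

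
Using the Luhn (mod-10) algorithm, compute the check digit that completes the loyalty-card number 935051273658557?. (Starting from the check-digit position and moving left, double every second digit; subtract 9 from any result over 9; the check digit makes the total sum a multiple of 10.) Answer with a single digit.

Partial digits right→left: 7 5 5 8 5 6 3 7 2 1 5 0 5 3 9
Double every second digit counting from the check-digit position (so the 1st, 3rd, 5th, ... of the partial from the right).
  doubled (with −9 where >9): 5 1 1 6 4 1 1 9 → sum 28
  kept as-is: 5 8 6 7 1 0 3 → sum 30
Total = 28 + 30 = 58.
Check digit = (10 − (58 mod 10)) mod 10 = 2.

2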